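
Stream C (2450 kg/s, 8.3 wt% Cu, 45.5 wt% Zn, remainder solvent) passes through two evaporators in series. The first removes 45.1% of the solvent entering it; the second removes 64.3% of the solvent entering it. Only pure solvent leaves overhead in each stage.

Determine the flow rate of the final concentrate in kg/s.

solvent in feed = 2450×0.462 = 1131.9 kg/s.
After stage 1: solvent left = (1−0.451)×1131.9 = 621.41; stream total = 1939.5 kg/s.
After stage 2: solvent left = (1−0.643)×621.41 = 221.84; final concentrate = 1539.9 kg/s.

1540 kg/s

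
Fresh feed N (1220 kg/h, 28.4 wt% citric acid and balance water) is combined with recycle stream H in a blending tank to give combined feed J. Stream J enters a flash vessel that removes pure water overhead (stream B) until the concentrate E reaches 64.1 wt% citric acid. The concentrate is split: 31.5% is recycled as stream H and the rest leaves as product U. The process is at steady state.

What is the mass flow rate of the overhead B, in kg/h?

Overall citric acid balance (none leaves overhead): citric acid in fresh feed = citric acid in product, i.e. 1220×0.284 = (1−0.315)·E·0.641.
E = 346.48/(0.641×0.685) = 789.1 kg/h.
Recycle H = 0.315×789.1 = 248.57 kg/h.
Combined feed J = 1220 + 248.57 = 1468.6 kg/h.
Overhead B = J − E = 1468.6 − 789.1 = 679.47 kg/h.

679.5 kg/h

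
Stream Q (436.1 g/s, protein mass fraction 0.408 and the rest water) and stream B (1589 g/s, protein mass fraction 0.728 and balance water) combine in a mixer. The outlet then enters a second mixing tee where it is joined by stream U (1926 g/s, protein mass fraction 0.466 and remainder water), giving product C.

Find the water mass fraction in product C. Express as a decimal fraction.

0.435

Overall, product flow = 3951.1 g/s.
water in = 436.1×0.592 + 1589×0.272 + 1926×0.534 = 1718.9 g/s.
water fraction in C = 0.435.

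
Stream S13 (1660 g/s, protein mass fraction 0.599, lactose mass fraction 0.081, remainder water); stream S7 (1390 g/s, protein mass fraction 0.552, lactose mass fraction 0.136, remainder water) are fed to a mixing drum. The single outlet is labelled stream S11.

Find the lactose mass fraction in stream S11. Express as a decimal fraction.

0.106

Total flow out = 1660 + 1390 = 3050 g/s.
lactose in = 1660×0.081 + 1390×0.136 = 323.5 g/s.
lactose mass fraction in S11 = 323.5/3050 = 0.106.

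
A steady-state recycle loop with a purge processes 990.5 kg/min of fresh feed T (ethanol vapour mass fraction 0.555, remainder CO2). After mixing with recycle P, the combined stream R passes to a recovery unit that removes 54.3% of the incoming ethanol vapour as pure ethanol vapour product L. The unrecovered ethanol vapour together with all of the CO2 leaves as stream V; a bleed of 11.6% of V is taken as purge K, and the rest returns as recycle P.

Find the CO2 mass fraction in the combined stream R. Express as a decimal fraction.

CO2 enters only via T and leaves only via the purge: 990.5×0.445 = 0.116×(CO2 in V), and the recovery unit passes all CO2, so CO2 in R = CO2 in V = 3799.8 kg/min.
ethanol vapour in R: m_A = 990.5×0.555 + (1−0.116)·(1−0.543)·m_A, so m_A = 549.73/0.5960 = 922.34 kg/min.
R = 922.34 + 3799.8 = 4722.1 kg/min.
CO2 fraction in R = 3799.8/4722.1 = 0.805.

0.805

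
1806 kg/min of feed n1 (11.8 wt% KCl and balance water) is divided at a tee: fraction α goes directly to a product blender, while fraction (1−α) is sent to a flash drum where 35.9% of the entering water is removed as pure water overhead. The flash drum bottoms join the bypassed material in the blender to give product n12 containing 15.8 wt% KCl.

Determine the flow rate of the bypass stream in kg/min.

All 1806×0.118 = 213.11 kg/min of KCl reaches n12, so n12 = 213.11/0.158 = 1348.8 kg/min and vapour = 457.22 kg/min.
The evaporator receives (1−α)·1806 of feed at 0.882 water and removes 0.359 of that water:
0.359×0.882×(1−α)×1806 = 457.22
(1−α) = 457.22/571.85 = 0.7995;  α = 0.2005.
Bypass flow = 0.2005×1806 = 362.03 kg/min.

362 kg/min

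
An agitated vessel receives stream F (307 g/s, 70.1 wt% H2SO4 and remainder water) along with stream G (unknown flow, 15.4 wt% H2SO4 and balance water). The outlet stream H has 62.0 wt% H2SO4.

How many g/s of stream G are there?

Let G be the unknown flow. Total out = 307 + G.
H2SO4 balance: 215.21 + 0.154·G = 0.620·(307 + G)
(0.154 − 0.620)·G = 0.620×307 − 215.21 = -24.867
G = -24.867 / -0.466 = 53.363 g/s

53.36 g/s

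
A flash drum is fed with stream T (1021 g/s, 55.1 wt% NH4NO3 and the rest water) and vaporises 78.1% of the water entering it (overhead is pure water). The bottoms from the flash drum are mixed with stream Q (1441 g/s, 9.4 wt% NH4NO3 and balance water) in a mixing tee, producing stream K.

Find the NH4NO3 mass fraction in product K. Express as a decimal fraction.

Vapour removed = 0.781×0.449×1021 = 358.03 g/s; concentrate = 662.97 g/s.
NH4NO3 reaching the mixer = 562.57 (from concentrate) + 1441×0.094 = 698.03 g/s.
Product flow = 662.97 + 1441 = 2104 g/s; NH4NO3 fraction = 0.332.

0.332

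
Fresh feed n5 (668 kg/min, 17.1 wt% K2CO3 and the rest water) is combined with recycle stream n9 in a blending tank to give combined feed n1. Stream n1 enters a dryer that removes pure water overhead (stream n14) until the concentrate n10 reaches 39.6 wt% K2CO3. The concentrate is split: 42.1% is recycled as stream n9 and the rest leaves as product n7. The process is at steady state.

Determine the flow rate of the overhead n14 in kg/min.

Overall K2CO3 balance (none leaves overhead): K2CO3 in fresh feed = K2CO3 in product, i.e. 668×0.171 = (1−0.421)·n10·0.396.
n10 = 114.23/(0.396×0.579) = 498.19 kg/min.
Recycle n9 = 0.421×498.19 = 209.74 kg/min.
Combined feed n1 = 668 + 209.74 = 877.74 kg/min.
Overhead n14 = n1 − n10 = 877.74 − 498.19 = 379.55 kg/min.

379.5 kg/min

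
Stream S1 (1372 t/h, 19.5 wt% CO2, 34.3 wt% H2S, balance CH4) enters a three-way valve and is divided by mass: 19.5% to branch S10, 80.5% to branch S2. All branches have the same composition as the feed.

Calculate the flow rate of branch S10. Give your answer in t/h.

Branch S10 flow = 0.195×1372 = 267.54 t/h.

267.5 t/h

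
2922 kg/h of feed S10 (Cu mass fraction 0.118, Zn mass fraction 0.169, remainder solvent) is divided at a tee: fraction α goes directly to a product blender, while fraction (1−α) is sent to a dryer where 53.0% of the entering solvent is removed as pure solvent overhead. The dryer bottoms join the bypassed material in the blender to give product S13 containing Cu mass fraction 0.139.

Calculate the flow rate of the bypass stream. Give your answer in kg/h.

All 2922×0.118 = 344.8 kg/h of Cu reaches S13, so S13 = 344.8/0.139 = 2480.5 kg/h and vapour = 441.45 kg/h.
The evaporator receives (1−α)·2922 of feed at 0.713 solvent and removes 0.530 of that solvent:
0.530×0.713×(1−α)×2922 = 441.45
(1−α) = 441.45/1104.2 = 0.3998;  α = 0.6002.
Bypass flow = 0.6002×2922 = 1753.8 kg/h.

1754 kg/h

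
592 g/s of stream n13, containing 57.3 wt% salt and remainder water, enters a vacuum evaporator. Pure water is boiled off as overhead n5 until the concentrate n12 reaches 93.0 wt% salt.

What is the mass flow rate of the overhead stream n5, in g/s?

salt is conserved: 592×0.573 = 339.22 g/s all reports to the concentrate.
Concentrate = 339.22/(target fraction) = 364.75 g/s.
Overhead = 592 − 364.75 = 227.25 g/s.

227.3 g/s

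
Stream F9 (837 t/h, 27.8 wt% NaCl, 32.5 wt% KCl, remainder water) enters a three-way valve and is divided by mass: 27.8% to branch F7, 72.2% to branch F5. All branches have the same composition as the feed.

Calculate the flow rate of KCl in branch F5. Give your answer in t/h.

196.4 t/h

Branch F5 total = 0.722×837 = 604.31 t/h.
KCl in F5 = 0.325×604.31 = 196.4 t/h.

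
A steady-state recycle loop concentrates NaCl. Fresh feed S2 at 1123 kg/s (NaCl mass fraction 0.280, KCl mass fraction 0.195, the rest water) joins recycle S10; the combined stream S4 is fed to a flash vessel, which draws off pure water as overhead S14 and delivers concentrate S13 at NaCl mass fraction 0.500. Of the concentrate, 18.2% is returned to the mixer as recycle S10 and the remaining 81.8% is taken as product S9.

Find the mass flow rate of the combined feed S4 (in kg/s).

Overall NaCl balance (none leaves overhead): NaCl in fresh feed = NaCl in product, i.e. 1123×0.280 = (1−0.182)·S13·0.500.
S13 = 314.44/(0.500×0.818) = 768.8 kg/s.
Recycle S10 = 0.182×768.8 = 139.92 kg/s.
Combined feed S4 = 1123 + 139.92 = 1262.9 kg/s.

1263 kg/s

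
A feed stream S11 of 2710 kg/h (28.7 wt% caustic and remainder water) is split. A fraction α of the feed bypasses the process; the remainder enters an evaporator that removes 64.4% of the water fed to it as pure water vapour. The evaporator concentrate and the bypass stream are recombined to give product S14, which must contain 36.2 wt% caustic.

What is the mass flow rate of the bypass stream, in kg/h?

1487 kg/h

All 2710×0.287 = 777.77 kg/h of caustic reaches S14, so S14 = 777.77/0.362 = 2148.5 kg/h and vapour = 561.46 kg/h.
The evaporator receives (1−α)·2710 of feed at 0.713 water and removes 0.644 of that water:
0.644×0.713×(1−α)×2710 = 561.46
(1−α) = 561.46/1244.4 = 0.4512;  α = 0.5488.
Bypass flow = 0.5488×2710 = 1487.2 kg/h.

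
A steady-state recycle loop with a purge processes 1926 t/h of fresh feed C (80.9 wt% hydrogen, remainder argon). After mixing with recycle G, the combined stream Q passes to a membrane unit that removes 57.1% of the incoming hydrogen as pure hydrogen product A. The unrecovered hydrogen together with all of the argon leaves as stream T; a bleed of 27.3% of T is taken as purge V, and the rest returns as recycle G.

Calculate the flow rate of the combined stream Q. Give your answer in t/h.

3612 t/h

argon enters only via C and leaves only via the purge: 1926×0.191 = 0.273×(argon in T), and the membrane unit passes all argon, so argon in Q = argon in T = 1347.5 t/h.
hydrogen in Q: m_A = 1926×0.809 + (1−0.273)·(1−0.571)·m_A, so m_A = 1558.1/0.6881 = 2264.3 t/h.
Q = 2264.3 + 1347.5 = 3611.8 t/h.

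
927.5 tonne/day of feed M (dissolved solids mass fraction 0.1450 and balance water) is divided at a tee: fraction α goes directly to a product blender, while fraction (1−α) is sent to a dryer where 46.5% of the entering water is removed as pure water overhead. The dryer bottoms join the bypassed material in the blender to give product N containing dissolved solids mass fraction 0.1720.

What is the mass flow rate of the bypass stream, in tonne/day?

561.3 tonne/day

All 927.5×0.145 = 134.49 tonne/day of dissolved solids reaches N, so N = 134.49/0.172 = 781.9 tonne/day and vapour = 145.6 tonne/day.
The evaporator receives (1−α)·927.5 of feed at 0.855 water and removes 0.465 of that water:
0.465×0.855×(1−α)×927.5 = 145.6
(1−α) = 145.6/368.75 = 0.3948;  α = 0.6052.
Bypass flow = 0.6052×927.5 = 561.29 tonne/day.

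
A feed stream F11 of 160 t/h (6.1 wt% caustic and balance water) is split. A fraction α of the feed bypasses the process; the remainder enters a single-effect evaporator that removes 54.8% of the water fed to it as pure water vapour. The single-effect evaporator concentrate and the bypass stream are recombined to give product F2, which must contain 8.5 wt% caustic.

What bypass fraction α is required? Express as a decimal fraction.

0.451

All 160×0.061 = 9.76 t/h of caustic reaches F2, so F2 = 9.76/0.085 = 114.82 t/h and vapour = 45.176 t/h.
The evaporator receives (1−α)·160 of feed at 0.939 water and removes 0.548 of that water:
0.548×0.939×(1−α)×160 = 45.176
(1−α) = 45.176/82.332 = 0.5487;  α = 0.4513.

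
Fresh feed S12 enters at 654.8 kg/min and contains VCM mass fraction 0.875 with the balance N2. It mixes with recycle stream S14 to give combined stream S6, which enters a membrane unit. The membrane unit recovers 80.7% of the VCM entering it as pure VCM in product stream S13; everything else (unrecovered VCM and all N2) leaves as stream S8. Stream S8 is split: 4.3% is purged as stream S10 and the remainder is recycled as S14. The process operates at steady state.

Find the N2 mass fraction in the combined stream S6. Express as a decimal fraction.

0.730

N2 enters only via S12 and leaves only via the purge: 654.8×0.125 = 0.043×(N2 in S8), and the membrane unit passes all N2, so N2 in S6 = N2 in S8 = 1903.5 kg/min.
VCM in S6: m_A = 654.8×0.875 + (1−0.043)·(1−0.807)·m_A, so m_A = 572.95/0.8153 = 702.75 kg/min.
S6 = 702.75 + 1903.5 = 2606.2 kg/min.
N2 fraction in S6 = 1903.5/2606.2 = 0.730.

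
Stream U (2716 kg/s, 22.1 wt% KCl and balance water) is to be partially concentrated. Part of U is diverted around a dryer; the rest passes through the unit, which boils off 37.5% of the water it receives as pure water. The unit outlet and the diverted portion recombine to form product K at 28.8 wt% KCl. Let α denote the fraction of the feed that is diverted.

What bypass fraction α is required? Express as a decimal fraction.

All 2716×0.221 = 600.24 kg/s of KCl reaches K, so K = 600.24/0.288 = 2084.2 kg/s and vapour = 631.85 kg/s.
The evaporator receives (1−α)·2716 of feed at 0.779 water and removes 0.375 of that water:
0.375×0.779×(1−α)×2716 = 631.85
(1−α) = 631.85/793.41 = 0.7964;  α = 0.2036.

0.204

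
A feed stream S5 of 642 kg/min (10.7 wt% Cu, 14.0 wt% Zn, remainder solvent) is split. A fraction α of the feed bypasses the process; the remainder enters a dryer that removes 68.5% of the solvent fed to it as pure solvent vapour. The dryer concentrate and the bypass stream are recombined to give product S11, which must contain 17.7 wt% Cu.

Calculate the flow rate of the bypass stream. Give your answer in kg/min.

All 642×0.107 = 68.694 kg/min of Cu reaches S11, so S11 = 68.694/0.177 = 388.1 kg/min and vapour = 253.9 kg/min.
The evaporator receives (1−α)·642 of feed at 0.753 solvent and removes 0.685 of that solvent:
0.685×0.753×(1−α)×642 = 253.9
(1−α) = 253.9/331.15 = 0.7667;  α = 0.2333.
Bypass flow = 0.2333×642 = 149.76 kg/min.

149.8 kg/min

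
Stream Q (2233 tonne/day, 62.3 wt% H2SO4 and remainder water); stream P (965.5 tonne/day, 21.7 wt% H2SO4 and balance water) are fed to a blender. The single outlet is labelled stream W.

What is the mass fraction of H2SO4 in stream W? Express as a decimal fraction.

0.500

Total flow out = 2233 + 965.5 = 3198.5 tonne/day.
H2SO4 in = 2233×0.623 + 965.5×0.217 = 1600.7 tonne/day.
H2SO4 mass fraction in W = 1600.7/3198.5 = 0.500.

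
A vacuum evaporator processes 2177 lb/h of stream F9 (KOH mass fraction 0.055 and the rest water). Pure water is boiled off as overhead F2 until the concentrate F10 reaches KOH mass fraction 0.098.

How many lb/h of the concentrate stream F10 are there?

1222 lb/h

KOH is conserved: 2177×0.055 = 119.73 lb/h all reports to the concentrate.
Concentrate = 119.73/(target fraction) = 1221.8 lb/h.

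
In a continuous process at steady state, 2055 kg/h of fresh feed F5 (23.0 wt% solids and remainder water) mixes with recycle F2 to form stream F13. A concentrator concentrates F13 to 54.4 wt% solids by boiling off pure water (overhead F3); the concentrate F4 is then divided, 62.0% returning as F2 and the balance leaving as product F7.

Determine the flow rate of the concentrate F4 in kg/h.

Overall solids balance (none leaves overhead): solids in fresh feed = solids in product, i.e. 2055×0.230 = (1−0.620)·F4·0.544.
F4 = 472.65/(0.544×0.380) = 2286.4 kg/h.

2286 kg/h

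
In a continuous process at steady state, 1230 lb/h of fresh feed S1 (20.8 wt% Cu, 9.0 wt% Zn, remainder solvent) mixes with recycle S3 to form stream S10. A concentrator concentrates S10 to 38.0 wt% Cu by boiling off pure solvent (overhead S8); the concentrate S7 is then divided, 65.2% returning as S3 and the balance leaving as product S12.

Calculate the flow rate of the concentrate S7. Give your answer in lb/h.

1935 lb/h

Overall Cu balance (none leaves overhead): Cu in fresh feed = Cu in product, i.e. 1230×0.208 = (1−0.652)·S7·0.380.
S7 = 255.84/(0.380×0.348) = 1934.7 lb/h.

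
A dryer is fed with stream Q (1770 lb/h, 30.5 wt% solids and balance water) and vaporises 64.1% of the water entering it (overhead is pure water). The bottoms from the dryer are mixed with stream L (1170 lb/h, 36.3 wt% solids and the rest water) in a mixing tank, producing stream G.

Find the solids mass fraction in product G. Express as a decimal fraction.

0.4483

Vapour removed = 0.641×0.695×1770 = 788.53 lb/h; concentrate = 981.47 lb/h.
solids reaching the mixer = 539.85 (from concentrate) + 1170×0.363 = 964.56 lb/h.
Product flow = 981.47 + 1170 = 2151.5 lb/h; solids fraction = 0.4483.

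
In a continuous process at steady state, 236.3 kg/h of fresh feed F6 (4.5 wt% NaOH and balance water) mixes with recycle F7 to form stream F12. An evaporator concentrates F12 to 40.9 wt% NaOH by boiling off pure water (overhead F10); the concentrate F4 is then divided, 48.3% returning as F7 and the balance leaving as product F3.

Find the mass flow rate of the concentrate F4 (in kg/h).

Overall NaOH balance (none leaves overhead): NaOH in fresh feed = NaOH in product, i.e. 236.3×0.045 = (1−0.483)·F4·0.409.
F4 = 10.633/(0.409×0.517) = 50.288 kg/h.

50.29 kg/h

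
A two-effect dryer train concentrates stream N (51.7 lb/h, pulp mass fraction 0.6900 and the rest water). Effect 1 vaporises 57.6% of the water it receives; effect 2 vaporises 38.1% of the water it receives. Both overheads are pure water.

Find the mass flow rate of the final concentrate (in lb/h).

water in feed = 51.7×0.310 = 16.027 lb/h.
After stage 1: water left = (1−0.576)×16.027 = 6.7954; stream total = 42.468 lb/h.
After stage 2: water left = (1−0.381)×6.7954 = 4.2064; final concentrate = 39.879 lb/h.

39.88 lb/h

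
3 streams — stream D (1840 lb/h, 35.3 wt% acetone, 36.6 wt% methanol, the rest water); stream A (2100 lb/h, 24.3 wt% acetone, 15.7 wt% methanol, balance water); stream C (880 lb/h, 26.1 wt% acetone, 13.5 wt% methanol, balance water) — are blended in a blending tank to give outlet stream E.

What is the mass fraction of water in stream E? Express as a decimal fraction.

0.479

Total flow out = 1840 + 2100 + 880 = 4820 lb/h.
water in = 1840×0.281 + 2100×0.600 + 880×0.604 = 2308.6 lb/h.
water mass fraction in E = 2308.6/4820 = 0.479.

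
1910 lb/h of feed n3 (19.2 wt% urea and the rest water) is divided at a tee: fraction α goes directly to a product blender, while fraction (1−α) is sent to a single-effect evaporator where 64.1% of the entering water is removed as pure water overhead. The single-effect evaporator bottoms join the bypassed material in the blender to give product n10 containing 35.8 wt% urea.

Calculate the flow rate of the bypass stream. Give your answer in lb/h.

All 1910×0.192 = 366.72 lb/h of urea reaches n10, so n10 = 366.72/0.358 = 1024.4 lb/h and vapour = 885.64 lb/h.
The evaporator receives (1−α)·1910 of feed at 0.808 water and removes 0.641 of that water:
0.641×0.808×(1−α)×1910 = 885.64
(1−α) = 885.64/989.24 = 0.8953;  α = 0.1047.
Bypass flow = 0.1047×1910 = 200.03 lb/h.

200 lb/h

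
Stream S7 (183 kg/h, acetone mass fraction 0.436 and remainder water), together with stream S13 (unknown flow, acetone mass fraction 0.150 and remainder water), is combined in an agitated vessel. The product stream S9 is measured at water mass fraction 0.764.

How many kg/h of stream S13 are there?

425.6 kg/h

Let S13 be the unknown flow. Total out = 183 + S13.
water balance: 103.21 + 0.850·S13 = 0.764·(183 + S13)
(0.850 − 0.764)·S13 = 0.764×183 − 103.21 = 36.6
S13 = 36.6 / 0.086 = 425.58 kg/h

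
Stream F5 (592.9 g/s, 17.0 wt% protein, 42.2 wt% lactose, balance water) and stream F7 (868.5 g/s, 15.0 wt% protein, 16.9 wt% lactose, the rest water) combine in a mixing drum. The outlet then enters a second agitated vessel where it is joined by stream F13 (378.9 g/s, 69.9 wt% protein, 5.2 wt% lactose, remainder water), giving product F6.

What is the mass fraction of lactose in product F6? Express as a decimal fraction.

Overall, product flow = 1840.3 g/s.
lactose in = 592.9×0.422 + 868.5×0.169 + 378.9×0.052 = 416.68 g/s.
lactose fraction in F6 = 0.226.

0.226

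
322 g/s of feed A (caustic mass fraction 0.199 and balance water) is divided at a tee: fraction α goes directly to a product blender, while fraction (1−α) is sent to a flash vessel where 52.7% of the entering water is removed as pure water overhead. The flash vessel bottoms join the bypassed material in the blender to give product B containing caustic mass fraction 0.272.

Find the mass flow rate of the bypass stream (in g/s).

All 322×0.199 = 64.078 g/s of caustic reaches B, so B = 64.078/0.272 = 235.58 g/s and vapour = 86.419 g/s.
The evaporator receives (1−α)·322 of feed at 0.801 water and removes 0.527 of that water:
0.527×0.801×(1−α)×322 = 86.419
(1−α) = 86.419/135.92 = 0.6358;  α = 0.3642.
Bypass flow = 0.3642×322 = 117.28 g/s.

117.3 g/s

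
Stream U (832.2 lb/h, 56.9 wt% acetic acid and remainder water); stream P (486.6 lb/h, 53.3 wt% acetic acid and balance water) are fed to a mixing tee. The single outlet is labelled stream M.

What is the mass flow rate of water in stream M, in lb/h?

585.9 lb/h

water out = water in = 832.2×0.431 + 486.6×0.467 = 585.92 lb/h.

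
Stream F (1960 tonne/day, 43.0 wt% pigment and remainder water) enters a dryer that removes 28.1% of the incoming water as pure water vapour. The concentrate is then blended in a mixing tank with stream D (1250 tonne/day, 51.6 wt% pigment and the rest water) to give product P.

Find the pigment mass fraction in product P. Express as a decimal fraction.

Vapour removed = 0.281×0.570×1960 = 313.93 tonne/day; concentrate = 1646.1 tonne/day.
pigment reaching the mixer = 842.8 (from concentrate) + 1250×0.516 = 1487.8 tonne/day.
Product flow = 1646.1 + 1250 = 2896.1 tonne/day; pigment fraction = 0.5137.

0.5137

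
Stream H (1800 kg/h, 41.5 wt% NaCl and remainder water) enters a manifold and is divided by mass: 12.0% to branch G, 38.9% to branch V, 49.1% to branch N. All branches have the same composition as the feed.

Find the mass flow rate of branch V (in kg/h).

700.2 kg/h

Branch V flow = 0.389×1800 = 700.2 kg/h.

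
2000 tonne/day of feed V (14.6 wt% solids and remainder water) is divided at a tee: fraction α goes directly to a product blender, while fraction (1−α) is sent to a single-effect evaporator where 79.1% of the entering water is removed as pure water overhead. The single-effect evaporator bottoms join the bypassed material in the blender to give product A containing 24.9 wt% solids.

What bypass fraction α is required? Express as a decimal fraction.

0.388

All 2000×0.146 = 292 tonne/day of solids reaches A, so A = 292/0.249 = 1172.7 tonne/day and vapour = 827.31 tonne/day.
The evaporator receives (1−α)·2000 of feed at 0.854 water and removes 0.791 of that water:
0.791×0.854×(1−α)×2000 = 827.31
(1−α) = 827.31/1351 = 0.6124;  α = 0.3876.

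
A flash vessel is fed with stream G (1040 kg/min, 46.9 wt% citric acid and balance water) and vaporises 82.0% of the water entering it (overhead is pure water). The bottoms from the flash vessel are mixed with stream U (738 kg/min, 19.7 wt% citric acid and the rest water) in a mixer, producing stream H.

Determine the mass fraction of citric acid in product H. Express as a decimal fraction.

Vapour removed = 0.820×0.531×1040 = 452.84 kg/min; concentrate = 587.16 kg/min.
citric acid reaching the mixer = 487.76 (from concentrate) + 738×0.197 = 633.15 kg/min.
Product flow = 587.16 + 738 = 1325.2 kg/min; citric acid fraction = 0.4778.

0.4778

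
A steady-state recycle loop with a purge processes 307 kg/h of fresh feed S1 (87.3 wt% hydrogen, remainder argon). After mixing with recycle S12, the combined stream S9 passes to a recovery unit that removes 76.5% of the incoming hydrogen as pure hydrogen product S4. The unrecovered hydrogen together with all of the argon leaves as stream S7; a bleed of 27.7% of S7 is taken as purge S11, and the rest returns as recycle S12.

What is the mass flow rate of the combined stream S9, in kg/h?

argon enters only via S1 and leaves only via the purge: 307×0.127 = 0.277×(argon in S7), and the recovery unit passes all argon, so argon in S9 = argon in S7 = 140.75 kg/h.
hydrogen in S9: m_A = 307×0.873 + (1−0.277)·(1−0.765)·m_A, so m_A = 268.01/0.8301 = 322.87 kg/h.
S9 = 322.87 + 140.75 = 463.62 kg/h.

463.6 kg/h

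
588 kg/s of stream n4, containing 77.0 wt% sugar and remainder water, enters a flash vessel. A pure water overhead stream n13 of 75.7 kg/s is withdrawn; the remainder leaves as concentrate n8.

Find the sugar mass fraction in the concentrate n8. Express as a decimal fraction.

0.8838

sugar is not removed: 588×0.770 = 452.76 kg/s of sugar enters n8.
Concentrate = 588 − 75.7 = 512.3 kg/s.
Mass fraction = 452.76/512.3 = 0.8838.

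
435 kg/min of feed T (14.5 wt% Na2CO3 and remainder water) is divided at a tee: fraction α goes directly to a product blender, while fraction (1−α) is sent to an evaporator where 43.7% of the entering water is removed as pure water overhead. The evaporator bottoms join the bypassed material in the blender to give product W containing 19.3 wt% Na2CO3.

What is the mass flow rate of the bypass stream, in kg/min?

145.4 kg/min

All 435×0.145 = 63.075 kg/min of Na2CO3 reaches W, so W = 63.075/0.193 = 326.81 kg/min and vapour = 108.19 kg/min.
The evaporator receives (1−α)·435 of feed at 0.855 water and removes 0.437 of that water:
0.437×0.855×(1−α)×435 = 108.19
(1−α) = 108.19/162.53 = 0.6656;  α = 0.3344.
Bypass flow = 0.3344×435 = 145.45 kg/min.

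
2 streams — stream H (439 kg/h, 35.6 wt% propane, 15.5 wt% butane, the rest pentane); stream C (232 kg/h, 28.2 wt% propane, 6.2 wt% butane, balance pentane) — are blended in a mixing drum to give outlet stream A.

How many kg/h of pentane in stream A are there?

366.9 kg/h

pentane out = pentane in = 439×0.489 + 232×0.656 = 366.86 kg/h.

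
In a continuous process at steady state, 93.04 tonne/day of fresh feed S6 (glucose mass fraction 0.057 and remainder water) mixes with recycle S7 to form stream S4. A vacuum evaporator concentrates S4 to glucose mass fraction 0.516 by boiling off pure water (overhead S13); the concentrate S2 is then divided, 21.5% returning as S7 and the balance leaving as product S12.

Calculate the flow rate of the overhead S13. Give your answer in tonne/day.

82.76 tonne/day

Overall glucose balance (none leaves overhead): glucose in fresh feed = glucose in product, i.e. 93.04×0.057 = (1−0.215)·S2·0.516.
S2 = 5.3033/(0.516×0.785) = 13.093 tonne/day.
Recycle S7 = 0.215×13.093 = 2.8149 tonne/day.
Combined feed S4 = 93.04 + 2.8149 = 95.855 tonne/day.
Overhead S13 = S4 − S2 = 95.855 − 13.093 = 82.762 tonne/day.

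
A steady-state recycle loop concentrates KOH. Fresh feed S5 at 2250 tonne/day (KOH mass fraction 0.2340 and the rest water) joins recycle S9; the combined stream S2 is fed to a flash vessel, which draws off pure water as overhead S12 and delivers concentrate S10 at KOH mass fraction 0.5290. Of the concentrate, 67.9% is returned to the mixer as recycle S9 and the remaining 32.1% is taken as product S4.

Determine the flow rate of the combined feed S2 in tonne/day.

Overall KOH balance (none leaves overhead): KOH in fresh feed = KOH in product, i.e. 2250×0.234 = (1−0.679)·S10·0.529.
S10 = 526.5/(0.529×0.321) = 3100.5 tonne/day.
Recycle S9 = 0.679×3100.5 = 2105.3 tonne/day.
Combined feed S2 = 2250 + 2105.3 = 4355.3 tonne/day.

4355 tonne/day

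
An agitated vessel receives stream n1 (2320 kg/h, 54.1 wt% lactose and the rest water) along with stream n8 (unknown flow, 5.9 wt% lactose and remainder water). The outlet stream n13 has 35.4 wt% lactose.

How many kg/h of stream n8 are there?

Let n8 be the unknown flow. Total out = 2320 + n8.
lactose balance: 1255.1 + 0.059·n8 = 0.354·(2320 + n8)
(0.059 − 0.354)·n8 = 0.354×2320 − 1255.1 = -433.84
n8 = -433.84 / -0.295 = 1470.6 kg/h

1471 kg/h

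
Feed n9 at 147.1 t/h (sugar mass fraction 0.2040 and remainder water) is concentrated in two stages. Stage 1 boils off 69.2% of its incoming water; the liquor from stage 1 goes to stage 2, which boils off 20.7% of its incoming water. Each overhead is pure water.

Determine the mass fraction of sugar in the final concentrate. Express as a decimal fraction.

water in feed = 147.1×0.796 = 117.09 t/h.
After stage 1: water left = (1−0.692)×117.09 = 36.064; stream total = 66.073 t/h.
After stage 2: water left = (1−0.207)×36.064 = 28.599; final concentrate = 58.607 t/h.
sugar fraction = 30.008/58.607 = 0.5120.

0.5120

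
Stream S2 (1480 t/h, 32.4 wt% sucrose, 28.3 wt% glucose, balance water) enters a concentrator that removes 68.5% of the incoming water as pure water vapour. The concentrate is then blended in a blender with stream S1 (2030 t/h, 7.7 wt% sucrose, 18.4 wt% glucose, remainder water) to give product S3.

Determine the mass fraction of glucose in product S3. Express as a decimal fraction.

Vapour removed = 0.685×0.393×1480 = 398.42 t/h; concentrate = 1081.6 t/h.
glucose reaching the mixer = 418.84 (from concentrate) + 2030×0.184 = 792.36 t/h.
Product flow = 1081.6 + 2030 = 3111.6 t/h; glucose fraction = 0.255.

0.255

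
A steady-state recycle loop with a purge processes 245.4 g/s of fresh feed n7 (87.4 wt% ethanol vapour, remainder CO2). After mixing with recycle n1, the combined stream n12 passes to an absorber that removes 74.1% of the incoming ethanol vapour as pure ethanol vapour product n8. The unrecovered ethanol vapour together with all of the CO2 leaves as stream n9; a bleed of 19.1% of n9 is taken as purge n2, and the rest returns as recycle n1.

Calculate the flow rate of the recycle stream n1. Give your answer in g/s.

CO2 enters only via n7 and leaves only via the purge: 245.4×0.126 = 0.191×(CO2 in n9), and the absorber passes all CO2, so CO2 in n12 = CO2 in n9 = 161.89 g/s.
ethanol vapour in n12: m_A = 245.4×0.874 + (1−0.191)·(1−0.741)·m_A, so m_A = 214.48/0.7905 = 271.33 g/s.
n9 = (1−0.741)×271.33 + 161.89 = 232.16 g/s.
Recycle n1 = (1−0.191)×232.16 = 187.82 g/s.

187.8 g/s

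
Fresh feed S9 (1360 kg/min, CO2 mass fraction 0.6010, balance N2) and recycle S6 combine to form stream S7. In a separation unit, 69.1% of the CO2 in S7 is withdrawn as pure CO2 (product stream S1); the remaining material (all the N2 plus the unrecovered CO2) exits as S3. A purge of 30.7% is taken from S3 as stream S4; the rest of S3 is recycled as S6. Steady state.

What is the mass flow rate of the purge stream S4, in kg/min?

641.3 kg/min

N2 enters only via S9 and leaves only via the purge: 1360×0.399 = 0.307×(N2 in S3), and the separation unit passes all N2, so N2 in S7 = N2 in S3 = 1767.6 kg/min.
CO2 in S7: m_A = 1360×0.601 + (1−0.307)·(1−0.691)·m_A, so m_A = 817.36/0.7859 = 1040.1 kg/min.
S3 = (1−0.691)×1040.1 + 1767.6 = 2088.9 kg/min.
Purge S4 = 0.307×2088.9 = 641.31 kg/min.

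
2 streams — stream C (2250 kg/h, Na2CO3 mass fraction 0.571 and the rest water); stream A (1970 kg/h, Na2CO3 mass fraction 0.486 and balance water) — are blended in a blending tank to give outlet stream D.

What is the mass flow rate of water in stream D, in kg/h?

water out = water in = 2250×0.429 + 1970×0.514 = 1977.8 kg/h.

1978 kg/h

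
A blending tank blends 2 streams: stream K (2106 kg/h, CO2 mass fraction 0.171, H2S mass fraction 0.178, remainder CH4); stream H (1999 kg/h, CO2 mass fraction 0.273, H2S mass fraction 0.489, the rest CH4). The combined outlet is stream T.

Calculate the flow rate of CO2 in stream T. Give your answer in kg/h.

CO2 out = CO2 in = 2106×0.171 + 1999×0.273 = 905.85 kg/h.

905.9 kg/h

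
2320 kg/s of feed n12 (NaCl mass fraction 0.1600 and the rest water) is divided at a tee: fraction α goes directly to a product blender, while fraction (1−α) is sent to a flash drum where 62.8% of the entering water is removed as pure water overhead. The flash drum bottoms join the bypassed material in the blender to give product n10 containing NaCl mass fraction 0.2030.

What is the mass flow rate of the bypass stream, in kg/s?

All 2320×0.160 = 371.2 kg/s of NaCl reaches n10, so n10 = 371.2/0.203 = 1828.6 kg/s and vapour = 491.43 kg/s.
The evaporator receives (1−α)·2320 of feed at 0.840 water and removes 0.628 of that water:
0.628×0.840×(1−α)×2320 = 491.43
(1−α) = 491.43/1223.8 = 0.4015;  α = 0.5985.
Bypass flow = 0.5985×2320 = 1388.4 kg/s.

1388 kg/s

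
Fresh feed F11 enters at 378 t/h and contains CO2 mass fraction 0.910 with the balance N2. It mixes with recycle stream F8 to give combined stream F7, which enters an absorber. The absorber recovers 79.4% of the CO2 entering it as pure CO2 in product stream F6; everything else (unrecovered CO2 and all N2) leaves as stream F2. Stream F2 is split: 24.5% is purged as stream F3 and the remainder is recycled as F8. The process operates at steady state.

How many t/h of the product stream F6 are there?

323.4 t/h

CO2 in F7: m_A = 378×0.910 + (1−0.245)·(1−0.794)·m_A, so m_A = 343.98/0.8445 = 407.33 t/h.
Product F6 = 0.794×407.33 = 323.42 t/h.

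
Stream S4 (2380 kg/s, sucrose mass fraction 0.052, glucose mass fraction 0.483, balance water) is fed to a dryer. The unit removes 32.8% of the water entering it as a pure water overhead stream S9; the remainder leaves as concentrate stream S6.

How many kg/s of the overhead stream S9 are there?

water entering = 2380×0.465 = 1106.7 kg/s; overhead removed = 0.328×1106.7 = 363 kg/s.

363 kg/s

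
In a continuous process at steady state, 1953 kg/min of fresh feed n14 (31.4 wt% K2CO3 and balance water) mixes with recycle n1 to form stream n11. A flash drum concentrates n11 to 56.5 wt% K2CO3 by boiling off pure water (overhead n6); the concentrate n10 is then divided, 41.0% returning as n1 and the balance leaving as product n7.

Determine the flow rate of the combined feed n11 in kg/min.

Overall K2CO3 balance (none leaves overhead): K2CO3 in fresh feed = K2CO3 in product, i.e. 1953×0.314 = (1−0.410)·n10·0.565.
n10 = 613.24/(0.565×0.590) = 1839.6 kg/min.
Recycle n1 = 0.410×1839.6 = 754.25 kg/min.
Combined feed n11 = 1953 + 754.25 = 2707.2 kg/min.

2707 kg/min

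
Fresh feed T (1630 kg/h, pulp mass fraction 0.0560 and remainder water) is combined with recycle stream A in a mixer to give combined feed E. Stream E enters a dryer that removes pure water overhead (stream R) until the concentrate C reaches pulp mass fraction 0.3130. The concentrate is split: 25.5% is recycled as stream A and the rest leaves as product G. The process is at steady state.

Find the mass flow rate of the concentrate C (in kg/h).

Overall pulp balance (none leaves overhead): pulp in fresh feed = pulp in product, i.e. 1630×0.056 = (1−0.255)·C·0.313.
C = 91.28/(0.313×0.745) = 391.45 kg/h.

391.4 kg/h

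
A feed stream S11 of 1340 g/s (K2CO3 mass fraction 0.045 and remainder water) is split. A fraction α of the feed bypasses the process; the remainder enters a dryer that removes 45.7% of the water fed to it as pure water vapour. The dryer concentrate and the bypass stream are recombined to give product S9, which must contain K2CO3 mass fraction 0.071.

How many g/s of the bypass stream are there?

All 1340×0.045 = 60.3 g/s of K2CO3 reaches S9, so S9 = 60.3/0.071 = 849.3 g/s and vapour = 490.7 g/s.
The evaporator receives (1−α)·1340 of feed at 0.955 water and removes 0.457 of that water:
0.457×0.955×(1−α)×1340 = 490.7
(1−α) = 490.7/584.82 = 0.8391;  α = 0.1609.
Bypass flow = 0.1609×1340 = 215.65 g/s.

215.7 g/s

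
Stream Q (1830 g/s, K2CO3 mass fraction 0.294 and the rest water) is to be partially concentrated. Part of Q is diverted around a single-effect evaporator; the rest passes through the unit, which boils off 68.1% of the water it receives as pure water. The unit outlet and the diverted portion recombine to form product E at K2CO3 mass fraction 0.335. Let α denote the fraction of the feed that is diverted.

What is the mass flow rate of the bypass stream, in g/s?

1364 g/s

All 1830×0.294 = 538.02 g/s of K2CO3 reaches E, so E = 538.02/0.335 = 1606 g/s and vapour = 223.97 g/s.
The evaporator receives (1−α)·1830 of feed at 0.706 water and removes 0.681 of that water:
0.681×0.706×(1−α)×1830 = 223.97
(1−α) = 223.97/879.84 = 0.2546;  α = 0.7454.
Bypass flow = 0.7454×1830 = 1364.2 g/s.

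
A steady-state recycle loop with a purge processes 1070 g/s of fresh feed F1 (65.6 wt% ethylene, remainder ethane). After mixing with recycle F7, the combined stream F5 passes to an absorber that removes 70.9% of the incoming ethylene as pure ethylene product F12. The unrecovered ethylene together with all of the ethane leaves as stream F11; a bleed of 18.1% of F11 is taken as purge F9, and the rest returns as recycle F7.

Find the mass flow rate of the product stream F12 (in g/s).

ethylene in F5: m_A = 1070×0.656 + (1−0.181)·(1−0.709)·m_A, so m_A = 701.92/0.7617 = 921.55 g/s.
Product F12 = 0.709×921.55 = 653.38 g/s.

653.4 g/s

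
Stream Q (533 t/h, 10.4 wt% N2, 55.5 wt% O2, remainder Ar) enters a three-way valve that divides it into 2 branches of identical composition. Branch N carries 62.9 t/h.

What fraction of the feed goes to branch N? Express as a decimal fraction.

Fraction to N = 62.9/533 = 0.1180.

0.118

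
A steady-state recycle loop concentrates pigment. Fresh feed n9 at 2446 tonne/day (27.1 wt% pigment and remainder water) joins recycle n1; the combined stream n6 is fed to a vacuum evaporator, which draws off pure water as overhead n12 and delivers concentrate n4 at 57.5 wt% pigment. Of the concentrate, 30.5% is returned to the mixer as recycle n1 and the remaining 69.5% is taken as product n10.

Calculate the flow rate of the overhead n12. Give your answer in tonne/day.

Overall pigment balance (none leaves overhead): pigment in fresh feed = pigment in product, i.e. 2446×0.271 = (1−0.305)·n4·0.575.
n4 = 662.87/(0.575×0.695) = 1658.7 tonne/day.
Recycle n1 = 0.305×1658.7 = 505.91 tonne/day.
Combined feed n6 = 2446 + 505.91 = 2951.9 tonne/day.
Overhead n12 = n6 − n4 = 2951.9 − 1658.7 = 1293.2 tonne/day.

1293 tonne/day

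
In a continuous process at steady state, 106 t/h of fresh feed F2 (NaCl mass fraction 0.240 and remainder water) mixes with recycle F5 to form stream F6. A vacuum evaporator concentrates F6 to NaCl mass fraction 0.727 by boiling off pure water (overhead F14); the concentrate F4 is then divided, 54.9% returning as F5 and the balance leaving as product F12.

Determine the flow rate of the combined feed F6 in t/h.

Overall NaCl balance (none leaves overhead): NaCl in fresh feed = NaCl in product, i.e. 106×0.240 = (1−0.549)·F4·0.727.
F4 = 25.44/(0.727×0.451) = 77.59 t/h.
Recycle F5 = 0.549×77.59 = 42.597 t/h.
Combined feed F6 = 106 + 42.597 = 148.6 t/h.

148.6 t/h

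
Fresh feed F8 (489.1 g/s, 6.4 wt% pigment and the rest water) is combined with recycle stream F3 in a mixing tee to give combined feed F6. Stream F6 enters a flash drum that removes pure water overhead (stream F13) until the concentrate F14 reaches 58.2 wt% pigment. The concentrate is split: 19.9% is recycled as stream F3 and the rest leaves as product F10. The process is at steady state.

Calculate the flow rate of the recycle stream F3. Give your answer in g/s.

13.36 g/s

Overall pigment balance (none leaves overhead): pigment in fresh feed = pigment in product, i.e. 489.1×0.064 = (1−0.199)·F14·0.582.
F14 = 31.302/(0.582×0.801) = 67.146 g/s.
Recycle F3 = 0.199×67.146 = 13.362 g/s.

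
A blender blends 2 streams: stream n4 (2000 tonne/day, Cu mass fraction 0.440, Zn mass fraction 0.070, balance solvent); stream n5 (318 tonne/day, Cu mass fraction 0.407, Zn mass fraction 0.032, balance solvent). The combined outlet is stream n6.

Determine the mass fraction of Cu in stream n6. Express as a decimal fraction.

Total flow out = 2000 + 318 = 2318 tonne/day.
Cu in = 2000×0.440 + 318×0.407 = 1009.4 tonne/day.
Cu mass fraction in n6 = 1009.4/2318 = 0.435.

0.435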